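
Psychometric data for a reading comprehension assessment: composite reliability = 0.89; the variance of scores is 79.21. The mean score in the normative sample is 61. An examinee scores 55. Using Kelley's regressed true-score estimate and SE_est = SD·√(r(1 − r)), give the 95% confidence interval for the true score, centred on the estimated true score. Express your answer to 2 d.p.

[50.20, 61.12]

SD = √79.21 ≃ 8.9000
T̂ = r·X + (1 − r)·M = 0.8900·55 + 0.1100·61 = 48.9500 + 6.7100 ≃ 55.6600
SE_est = 8.9000·√[r(1 − r)] ≃ 2.7847
CI = 55.6600 ± 1.96 · 2.7847 → [50.2020, 61.1180]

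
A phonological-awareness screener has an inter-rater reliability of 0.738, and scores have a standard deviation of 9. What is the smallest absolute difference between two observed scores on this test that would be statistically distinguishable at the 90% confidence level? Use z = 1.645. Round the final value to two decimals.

SEM = 9.000 · √(1 − 0.738) = 9.000 · √0.262 ≃ 9.000 · 0.512 ≃ 4.607
SE_diff = SEM · √2 ≃ 4.607 · 1.414 ≃ 6.515
Minimum reliable difference = 1.645 · SE_diff ≃ 1.645 · 6.515 ≃ 10.717

10.72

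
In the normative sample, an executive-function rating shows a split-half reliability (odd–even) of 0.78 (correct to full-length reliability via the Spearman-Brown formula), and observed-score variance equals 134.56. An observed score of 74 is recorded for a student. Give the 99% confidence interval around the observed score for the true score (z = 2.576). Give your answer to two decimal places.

[63.49, 84.51]

σ = 134.56^(1/2) = 11.6000
r_full = 2·0.78 / (1 + 0.78) ≈ 0.8764
SEM = 11.6000 × √(1 − 0.8764) = 11.6000 × √0.1236 ≈ 11.6000 × 0.3516 ≈ 4.0781
2.576 × SEM ≈ 10.5052
99% CI: 74 ± 10.5052 = [63.4948, 84.5052]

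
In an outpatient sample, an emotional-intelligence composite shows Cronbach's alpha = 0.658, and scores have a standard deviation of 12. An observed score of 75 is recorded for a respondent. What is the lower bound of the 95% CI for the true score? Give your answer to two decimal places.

The standard error of measurement is 12.0000*√(1 − 0.6580) ≈ 12.0000*0.5848 ≈ 7.0177.
Half-width = 1.96*7.0177 ≈ 13.7547
Lower limit = 75 − 13.7547 ≈ 61.2453

61.25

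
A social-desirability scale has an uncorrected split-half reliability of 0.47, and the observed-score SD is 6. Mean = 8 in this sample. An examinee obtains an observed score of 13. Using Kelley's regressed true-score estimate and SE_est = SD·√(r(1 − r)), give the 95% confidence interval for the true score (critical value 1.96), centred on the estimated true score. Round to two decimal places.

[5.55, 16.84]

Spearman-Brown: r = 2(0.47) / (1 + 0.47) = 0.94000 / 1.47000 ≃ 0.63946
T̂ = 0.63946(13) + 0.36054(8) ≃ 11.19728
SE_est = SD * √(r(1 − r)) = 6.00000 * √0.23055 ≃ 6.00000 * 0.48016 ≃ 2.88095
95% CI: 11.19728 ± 5.64666 ≃ (5.55062, 16.84394)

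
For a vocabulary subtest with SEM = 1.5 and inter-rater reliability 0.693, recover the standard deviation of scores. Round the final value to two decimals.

2.71

SD = SEM / √(1 − r) = 1.5 / √0.307 ≈ 1.5 / 0.554 ≈ 2.707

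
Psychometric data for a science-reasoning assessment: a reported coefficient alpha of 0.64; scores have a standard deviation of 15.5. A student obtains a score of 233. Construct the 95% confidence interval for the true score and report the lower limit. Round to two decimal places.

214.77

SEM = 15.5000 · √(1 − 0.6400) = 15.5000 · √0.3600 ≃ 15.5000 · 0.6000 ≃ 9.3000
Margin = 1.96 · 9.3000 ≃ 18.2280
Lower limit = 233 − 18.2280 ≃ 214.7720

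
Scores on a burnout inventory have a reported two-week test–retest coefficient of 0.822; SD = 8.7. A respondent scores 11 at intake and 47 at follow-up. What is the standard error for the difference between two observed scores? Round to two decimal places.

5.19

The standard error of measurement is 8.7000·√(1 − 0.8220) ≃ 8.7000·0.4219 ≃ 3.6705.
SE_diff = √2 · SEM ≃ 5.1909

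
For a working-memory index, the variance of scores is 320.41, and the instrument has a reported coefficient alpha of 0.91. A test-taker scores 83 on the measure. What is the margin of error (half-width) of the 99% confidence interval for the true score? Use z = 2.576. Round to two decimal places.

13.83

σ = 320.41^(1/2) = 17.900
SEM = 17.900 * √(1 − 0.910) = 17.900 * √0.090 ≈ 17.900 * 0.300 ≈ 5.370
2.576 * SEM ≈ 13.833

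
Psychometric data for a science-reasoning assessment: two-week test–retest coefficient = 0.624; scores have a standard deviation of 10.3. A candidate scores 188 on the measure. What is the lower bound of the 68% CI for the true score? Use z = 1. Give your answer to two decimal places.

SEM = 10.300 * √(1 − 0.624) = 10.300 * √0.376 ≈ 10.300 * 0.613 ≈ 6.316
1 * SEM ≈ 6.316
Lower bound: 188 − 6.316 = 181.684

181.68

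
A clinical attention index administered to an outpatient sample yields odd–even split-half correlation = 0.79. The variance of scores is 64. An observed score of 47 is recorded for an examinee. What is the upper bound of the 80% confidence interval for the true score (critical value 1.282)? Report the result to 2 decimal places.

σ = 64^(1/2) = 8.0000
Spearman-Brown: r = 2(0.79) / (1 + 0.79) = 1.5800 / 1.7900 ≈ 0.8827
SEM = 8.0000·√(1 − 0.8827) ≈ 2.7401
1.282 · SEM ≈ 3.5129
Upper limit = 47 + 3.5129 ≈ 50.5129

50.51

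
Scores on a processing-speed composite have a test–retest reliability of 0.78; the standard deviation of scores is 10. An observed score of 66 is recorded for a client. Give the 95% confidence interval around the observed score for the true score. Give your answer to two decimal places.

SEM = 10.00000*√(1 − 0.78000) ≈ 4.69042
Margin = 1.96 * 4.69042 ≈ 9.19321
CI = 66 ± 9.19321 → [56.80679, 75.19321]

[56.81, 75.19]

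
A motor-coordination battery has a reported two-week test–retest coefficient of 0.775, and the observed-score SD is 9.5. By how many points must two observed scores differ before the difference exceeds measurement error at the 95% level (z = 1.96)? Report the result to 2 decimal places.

12.49

SEM = 9.5000 · √(1 − 0.7750) = 9.5000 · √0.2250 ≃ 9.5000 · 0.4743 ≃ 4.5062
SE_diff = √2 · SEM ≃ 6.3728
Minimum reliable difference = 1.96 · SE_diff ≃ 1.96 · 6.3728 ≃ 12.4907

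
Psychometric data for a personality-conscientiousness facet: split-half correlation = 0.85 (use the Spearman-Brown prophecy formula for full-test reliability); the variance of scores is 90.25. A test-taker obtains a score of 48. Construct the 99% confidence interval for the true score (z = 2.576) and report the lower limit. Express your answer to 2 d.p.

σ = 90.25^(1/2) = 9.500
r_full = 2·0.85 / (1 + 0.85) ≈ 0.919
SEM = 9.500 * √(1 − 0.919) = 9.500 * √0.081 ≈ 9.500 * 0.285 ≈ 2.705
2.576 * SEM ≈ 6.968
Lower limit = 48 − 6.968 ≈ 41.032

41.03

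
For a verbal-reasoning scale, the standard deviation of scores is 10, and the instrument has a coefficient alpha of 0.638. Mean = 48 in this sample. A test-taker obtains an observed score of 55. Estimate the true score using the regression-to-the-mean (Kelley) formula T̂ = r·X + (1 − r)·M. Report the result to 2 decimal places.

52.47

T̂ = r·X + (1 − r)·M = 0.638*55 + 0.362*48 = 35.090 + 17.376 ≈ 52.466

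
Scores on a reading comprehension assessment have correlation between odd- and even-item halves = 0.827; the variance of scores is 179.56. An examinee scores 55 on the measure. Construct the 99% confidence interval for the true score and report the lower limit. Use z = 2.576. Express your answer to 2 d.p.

44.38

σ = 179.56^(1/2) = 13.4000
r_full = 2·0.827 / (1 + 0.827) ≈ 0.9053
SEM = 13.4000*√(1 − 0.9053) ≈ 4.1234
Half-width = 2.576*4.1234 ≈ 10.6220
Lower limit = 55 − 10.6220 ≈ 44.3780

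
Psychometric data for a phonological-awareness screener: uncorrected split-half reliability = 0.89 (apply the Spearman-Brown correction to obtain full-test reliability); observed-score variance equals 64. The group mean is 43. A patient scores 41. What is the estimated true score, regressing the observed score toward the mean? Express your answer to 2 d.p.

41.12

Full-length reliability (Spearman-Brown) = 2(0.89)/(1+0.89) ≈ 0.942
T̂ = r·X + (1 − r)·M = 0.942·41 + 0.058·43 ≈ 38.614 + 2.503 ≈ 41.116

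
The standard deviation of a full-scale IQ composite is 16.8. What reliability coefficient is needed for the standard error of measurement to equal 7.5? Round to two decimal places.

0.80

r = 1 − (SEM / SD)² = 1 − (7.5000 / 16.8)² ≈ 1 − 0.1993 ≈ 0.8007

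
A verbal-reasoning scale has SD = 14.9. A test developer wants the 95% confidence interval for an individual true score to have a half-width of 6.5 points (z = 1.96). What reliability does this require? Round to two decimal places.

SEM needed = half-width / z = 6.5/1.96 ≈ 3.316
r = 1 − (3.316/14.9)² ≈ 1 − 0.050 ≈ 0.950

0.95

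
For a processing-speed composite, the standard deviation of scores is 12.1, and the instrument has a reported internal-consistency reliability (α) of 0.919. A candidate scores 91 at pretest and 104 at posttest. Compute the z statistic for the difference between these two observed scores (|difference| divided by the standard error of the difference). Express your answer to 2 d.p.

2.67

SEM = 12.1000 × √(1 − 0.9190) = 12.1000 × √0.0810 ≈ 12.1000 × 0.2846 ≈ 3.4437
Standard error of the difference = 3.4437·√2 ≈ 4.8702
z = |91 − 104| / 4.8702 = 13 / 4.8702 ≈ 2.6693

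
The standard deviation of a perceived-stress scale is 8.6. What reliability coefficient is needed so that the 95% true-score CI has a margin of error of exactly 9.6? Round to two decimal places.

0.68

Required SEM = 9.6 / 1.96 ≃ 4.8980
r = 1 − (4.8980/8.6)² ≃ 1 − 0.3244 ≃ 0.6756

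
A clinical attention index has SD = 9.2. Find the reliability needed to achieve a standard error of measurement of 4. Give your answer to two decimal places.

0.81

r = 1 − (4.00000/9.2)² ≈ 1 − 0.18904 ≈ 0.81096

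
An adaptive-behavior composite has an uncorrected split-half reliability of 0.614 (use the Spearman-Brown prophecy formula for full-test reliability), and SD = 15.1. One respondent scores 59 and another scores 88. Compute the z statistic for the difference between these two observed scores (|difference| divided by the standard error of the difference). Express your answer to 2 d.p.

Spearman-Brown: r = 2(0.614) / (1 + 0.614) = 1.228 / 1.614 ≈ 0.761
The standard error of measurement is 15.100·√(1 − 0.761) ≈ 15.100·0.489 ≈ 7.384.
Standard error of the difference = 7.384·√2 ≈ 10.443
z = 29 / 10.443 ≈ 2.777

2.78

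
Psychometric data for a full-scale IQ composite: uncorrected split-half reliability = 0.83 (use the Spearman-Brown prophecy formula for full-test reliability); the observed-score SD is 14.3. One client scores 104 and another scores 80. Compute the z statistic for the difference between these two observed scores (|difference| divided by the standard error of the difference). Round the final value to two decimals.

3.89

r_full = 2·0.83 / (1 + 0.83) ≃ 0.907
SEM = 14.300 * √(1 − 0.907) = 14.300 * √0.093 ≃ 14.300 * 0.305 ≃ 4.358
SE_diff = √2 * SEM ≃ 6.164
z = |104 − 80| / 6.164 = 24 / 6.164 ≃ 3.894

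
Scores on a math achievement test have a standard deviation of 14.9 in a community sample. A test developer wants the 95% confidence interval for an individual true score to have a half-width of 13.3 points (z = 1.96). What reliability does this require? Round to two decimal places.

0.79

Required SEM = 13.3 / 1.96 ≈ 6.786
Required reliability = 1 − (SEM/SD)² = 1 − 0.207 ≈ 0.793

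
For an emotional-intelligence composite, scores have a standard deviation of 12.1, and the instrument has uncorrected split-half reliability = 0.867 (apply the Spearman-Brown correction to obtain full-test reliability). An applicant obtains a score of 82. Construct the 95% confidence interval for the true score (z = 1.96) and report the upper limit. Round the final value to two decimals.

Full-length reliability (Spearman-Brown) = 2(0.867)/(1+0.867) ≃ 0.92876
SEM = 12.10000 · √(1 − 0.92876) = 12.10000 · √0.07124 ≃ 12.10000 · 0.26690 ≃ 3.22953
1.96 · SEM ≃ 6.32987
Upper bound: 82 + 6.32987 = 88.32987

88.33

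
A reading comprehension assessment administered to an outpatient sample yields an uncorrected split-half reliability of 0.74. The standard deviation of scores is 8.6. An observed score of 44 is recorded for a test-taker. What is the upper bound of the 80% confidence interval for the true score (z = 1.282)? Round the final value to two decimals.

r_full = 2·0.74 / (1 + 0.74) ≃ 0.851
SEM = 8.600 · √(1 − 0.851) = 8.600 · √0.149 ≃ 8.600 · 0.387 ≃ 3.324
Margin = 1.282 · 3.324 ≃ 4.262
Upper bound: 44 + 4.262 = 48.262

48.26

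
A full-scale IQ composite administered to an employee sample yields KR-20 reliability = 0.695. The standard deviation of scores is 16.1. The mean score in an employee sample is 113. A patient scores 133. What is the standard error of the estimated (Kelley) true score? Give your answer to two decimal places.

7.41

SE_est = SD × √(r(1 − r)) = 16.100 × √0.212 ≈ 16.100 × 0.460 ≈ 7.413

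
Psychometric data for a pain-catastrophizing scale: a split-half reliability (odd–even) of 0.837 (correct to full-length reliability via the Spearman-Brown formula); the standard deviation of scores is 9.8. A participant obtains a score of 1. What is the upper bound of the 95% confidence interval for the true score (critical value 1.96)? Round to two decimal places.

Full-length reliability (Spearman-Brown) = 2(0.837)/(1+0.837) ≃ 0.911
SEM = 9.800 · √(1 − 0.911) = 9.800 · √0.089 ≃ 9.800 · 0.298 ≃ 2.919
Half-width = 1.96·2.919 ≃ 5.722
Upper limit = 1 + 5.722 ≃ 6.722

6.72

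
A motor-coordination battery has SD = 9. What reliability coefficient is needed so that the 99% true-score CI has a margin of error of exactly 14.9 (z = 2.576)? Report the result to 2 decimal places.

Required SEM = 14.9 / 2.576 ≃ 5.784
r = 1 − (5.784/9)² ≃ 1 − 0.413 ≃ 0.587

0.59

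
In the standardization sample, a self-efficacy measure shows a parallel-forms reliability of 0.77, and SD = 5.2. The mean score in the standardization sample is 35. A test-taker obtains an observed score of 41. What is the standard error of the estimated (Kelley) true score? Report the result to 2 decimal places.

SE_est = SD × √(r(1 − r)) = 5.20000 × √0.17710 ≈ 5.20000 × 0.42083 ≈ 2.18833

2.19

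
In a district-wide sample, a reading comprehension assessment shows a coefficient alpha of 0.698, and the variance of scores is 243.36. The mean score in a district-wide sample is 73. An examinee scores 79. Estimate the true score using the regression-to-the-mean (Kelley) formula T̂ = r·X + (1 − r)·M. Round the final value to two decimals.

Estimated true score = 0.69800×79 + (1 − 0.69800)×73 ≈ 77.18800

77.19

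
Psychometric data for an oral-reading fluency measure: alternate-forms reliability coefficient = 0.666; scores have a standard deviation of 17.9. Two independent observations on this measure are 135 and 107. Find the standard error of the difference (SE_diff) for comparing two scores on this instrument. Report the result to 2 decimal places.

SEM = 17.9000*√(1 − 0.6660) ≈ 10.3449
Standard error of the difference = 10.3449·√2 ≈ 14.6299

14.63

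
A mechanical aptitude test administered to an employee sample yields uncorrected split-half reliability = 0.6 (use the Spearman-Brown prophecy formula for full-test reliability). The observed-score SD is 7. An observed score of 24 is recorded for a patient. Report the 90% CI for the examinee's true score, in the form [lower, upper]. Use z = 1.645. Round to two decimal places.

[18.24, 29.76]

r_full = 2·0.6 / (1 + 0.6) ≈ 0.750
SEM = 7.000 * √(1 − 0.750) = 7.000 * √0.250 ≈ 7.000 * 0.500 ≈ 3.500
1.645 * SEM ≈ 5.758
Interval: (18.242, 29.758)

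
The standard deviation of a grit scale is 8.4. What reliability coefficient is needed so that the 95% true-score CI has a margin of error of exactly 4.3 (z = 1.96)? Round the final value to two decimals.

0.93

SEM needed = half-width / z = 4.3/1.96 ≈ 2.19388
r = 1 − (2.19388/8.4)² ≈ 1 − 0.06821 ≈ 0.93179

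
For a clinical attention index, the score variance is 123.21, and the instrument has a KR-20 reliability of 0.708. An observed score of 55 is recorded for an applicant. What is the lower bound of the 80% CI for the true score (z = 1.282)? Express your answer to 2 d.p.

SD = √123.21 ≈ 11.1000
The standard error of measurement is 11.1000×√(1 − 0.7080) ≈ 11.1000×0.5404 ≈ 5.9981.
Half-width = 1.282×5.9981 ≈ 7.6896
Lower bound: 55 − 7.6896 = 47.3104

47.31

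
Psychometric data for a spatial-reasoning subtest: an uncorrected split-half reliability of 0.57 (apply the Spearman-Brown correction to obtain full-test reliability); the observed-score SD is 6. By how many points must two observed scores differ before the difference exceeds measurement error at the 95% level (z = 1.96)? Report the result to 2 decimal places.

r_full = 2·0.57 / (1 + 0.57) ≈ 0.7261
SEM = 6.0000×√(1 − 0.7261) ≈ 3.1400
SE_diff = √2 × SEM ≈ 4.4407
Minimum reliable difference = 1.96 × SE_diff ≈ 1.96 × 4.4407 ≈ 8.7038

8.70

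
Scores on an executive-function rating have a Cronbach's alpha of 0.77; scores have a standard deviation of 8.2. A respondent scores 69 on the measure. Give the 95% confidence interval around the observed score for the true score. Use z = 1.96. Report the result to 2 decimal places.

[61.29, 76.71]

The standard error of measurement is 8.200×√(1 − 0.770) ≈ 8.200×0.480 ≈ 3.933.
1.96 × SEM ≈ 7.708
Interval: (61.292, 76.708)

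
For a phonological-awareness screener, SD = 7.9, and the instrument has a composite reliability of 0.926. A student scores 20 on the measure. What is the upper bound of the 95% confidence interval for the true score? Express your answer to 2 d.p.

24.21

SEM = 7.90000×√(1 − 0.92600) ≃ 2.14903
Margin = 1.96 × 2.14903 ≃ 4.21210
Upper bound: 20 + 4.21210 = 24.21210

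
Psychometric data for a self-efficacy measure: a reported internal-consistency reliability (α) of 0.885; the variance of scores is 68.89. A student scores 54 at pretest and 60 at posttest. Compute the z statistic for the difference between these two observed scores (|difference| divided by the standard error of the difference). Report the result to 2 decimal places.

SD = √68.89 = 8.30000
The standard error of measurement is 8.30000*√(1 − 0.88500) ≃ 8.30000*0.33912 ≃ 2.81467.
Standard error of the difference = 2.81467·√2 ≃ 3.98054
z = |54 − 60| / 3.98054 = 6 / 3.98054 ≃ 1.50733

1.51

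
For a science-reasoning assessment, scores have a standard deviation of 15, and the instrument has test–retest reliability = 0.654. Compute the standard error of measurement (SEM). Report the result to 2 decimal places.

SEM = 15.0000 × √(1 − 0.6540) = 15.0000 × √0.3460 ≈ 15.0000 × 0.5882 ≈ 8.8233

8.82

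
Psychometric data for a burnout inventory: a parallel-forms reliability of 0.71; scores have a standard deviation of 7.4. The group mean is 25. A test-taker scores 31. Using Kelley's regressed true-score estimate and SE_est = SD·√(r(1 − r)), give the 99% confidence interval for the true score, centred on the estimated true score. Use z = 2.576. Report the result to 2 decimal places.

T̂ = 0.71000(31) + 0.29000(25) ≈ 29.26000
SE_est = SD * √(r(1 − r)) = 7.40000 * √0.20590 ≈ 7.40000 * 0.45376 ≈ 3.35784
CI = 29.26000 ± 2.576 * 3.35784 → [20.61021, 37.90979]

[20.61, 37.91]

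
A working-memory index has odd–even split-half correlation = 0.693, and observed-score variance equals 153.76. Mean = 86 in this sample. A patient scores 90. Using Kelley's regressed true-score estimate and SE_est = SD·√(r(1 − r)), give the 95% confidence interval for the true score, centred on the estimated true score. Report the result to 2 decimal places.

[79.91, 98.64]

SD = √153.76 ≈ 12.400
r_full = 2·0.693 / (1 + 0.693) ≈ 0.819
T̂ = 0.819(90) + 0.181(86) ≈ 89.275
SE_est = 12.400·√(0.819·0.181) ≈ 4.778
CI = 89.275 ± 1.96 · 4.778 → [79.910, 98.639]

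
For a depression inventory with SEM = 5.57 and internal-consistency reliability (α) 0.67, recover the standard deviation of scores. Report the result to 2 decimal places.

9.70

σ = SEM·(1 − r)^(−1/2) ≈ 5.57×1.741 ≈ 9.696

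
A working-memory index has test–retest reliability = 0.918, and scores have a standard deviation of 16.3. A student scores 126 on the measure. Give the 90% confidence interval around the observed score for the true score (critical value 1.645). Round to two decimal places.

[118.32, 133.68]

The standard error of measurement is 16.3000·√(1 − 0.9180) ≈ 16.3000·0.2864 ≈ 4.6676.
Half-width = 1.645·4.6676 ≈ 7.6782
CI = 126 ± 7.6782 → [118.3218, 133.6782]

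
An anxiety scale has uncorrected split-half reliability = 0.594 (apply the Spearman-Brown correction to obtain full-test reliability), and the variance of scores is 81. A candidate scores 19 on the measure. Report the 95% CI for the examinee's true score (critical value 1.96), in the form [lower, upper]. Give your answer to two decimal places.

σ = 81^(1/2) = 9.00000
Spearman-Brown: r = 2(0.594) / (1 + 0.594) = 1.18800 / 1.59400 ≈ 0.74529
SEM = 9.00000×√(1 − 0.74529) ≈ 4.54215
Margin = 1.96 × 4.54215 ≈ 8.90261
Interval: (10.09739, 27.90261)

[10.10, 27.90]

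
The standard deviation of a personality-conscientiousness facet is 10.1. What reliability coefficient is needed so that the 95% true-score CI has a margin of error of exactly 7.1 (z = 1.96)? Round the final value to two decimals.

0.87

Required SEM = 7.1 / 1.96 ≈ 3.62245
r = 1 − (3.62245/10.1)² ≈ 1 − 0.12864 ≈ 0.87136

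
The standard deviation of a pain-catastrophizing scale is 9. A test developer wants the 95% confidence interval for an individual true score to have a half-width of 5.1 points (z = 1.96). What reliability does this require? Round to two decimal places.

Required SEM = 5.1 / 1.96 ≈ 2.602
r = 1 − (SEM / SD)² = 1 − (2.602 / 9)² ≈ 1 − 0.084 ≈ 0.916

0.92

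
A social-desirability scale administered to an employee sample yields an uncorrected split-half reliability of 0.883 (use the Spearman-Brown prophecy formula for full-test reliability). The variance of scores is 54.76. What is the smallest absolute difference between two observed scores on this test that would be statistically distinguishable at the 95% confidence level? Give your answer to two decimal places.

SD = √54.76 = 7.4000
Spearman-Brown: r = 2(0.883) / (1 + 0.883) = 1.7660 / 1.8830 ≈ 0.9379
SEM = 7.4000 * √(1 − 0.9379) = 7.4000 * √0.0621 ≈ 7.4000 * 0.2493 ≈ 1.8446
Standard error of the difference = 1.8446·√2 ≈ 2.6086
Smallest detectable difference = 1.96*2.6086 ≈ 5.1129

5.11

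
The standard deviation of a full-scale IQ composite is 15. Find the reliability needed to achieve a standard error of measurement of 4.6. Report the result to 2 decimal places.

0.91

r = 1 − (4.600/15)² ≈ 1 − 0.094 ≈ 0.906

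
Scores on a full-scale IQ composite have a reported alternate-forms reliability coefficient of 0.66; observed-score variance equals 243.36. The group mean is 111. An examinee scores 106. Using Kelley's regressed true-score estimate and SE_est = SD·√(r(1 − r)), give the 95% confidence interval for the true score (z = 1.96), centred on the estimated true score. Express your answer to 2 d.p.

SD = √243.36 = 15.6000
T̂ = r·X + (1 − r)·M = 0.6600×106 + 0.3400×111 = 69.9600 + 37.7400 ≈ 107.7000
SE_est = SD × √(r(1 − r)) = 15.6000 × √0.2244 ≈ 15.6000 × 0.4737 ≈ 7.3899
CI = 107.7000 ± 1.96 × 7.3899 → [93.2159, 122.1841]

[93.22, 122.18]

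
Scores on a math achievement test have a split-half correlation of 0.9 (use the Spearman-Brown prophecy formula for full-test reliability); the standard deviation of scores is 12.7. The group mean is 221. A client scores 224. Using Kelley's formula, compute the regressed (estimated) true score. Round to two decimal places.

223.84

Full-length reliability (Spearman-Brown) = 2(0.9)/(1+0.9) ≃ 0.947
T̂ = r·X + (1 − r)·M = 0.947×224 + 0.053×221 ≃ 212.211 + 11.632 ≃ 223.842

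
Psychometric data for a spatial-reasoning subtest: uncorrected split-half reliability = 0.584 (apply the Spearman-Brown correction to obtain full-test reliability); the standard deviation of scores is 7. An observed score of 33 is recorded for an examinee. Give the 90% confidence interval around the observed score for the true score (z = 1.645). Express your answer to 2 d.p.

[27.10, 38.90]

Spearman-Brown: r = 2(0.584) / (1 + 0.584) = 1.1680 / 1.5840 ≈ 0.7374
SEM = 7.0000 × √(1 − 0.7374) = 7.0000 × √0.2626 ≈ 7.0000 × 0.5125 ≈ 3.5873
1.645 × SEM ≈ 5.9011
CI = 33 ± 5.9011 → [27.0989, 38.9011]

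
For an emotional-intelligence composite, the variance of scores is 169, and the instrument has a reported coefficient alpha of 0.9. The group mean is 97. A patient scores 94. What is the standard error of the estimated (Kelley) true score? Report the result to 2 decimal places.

3.90

SD = √169 ≃ 13.0000
SE_est = SD × √(r(1 − r)) = 13.0000 × √0.0900 ≃ 13.0000 × 0.3000 ≃ 3.9000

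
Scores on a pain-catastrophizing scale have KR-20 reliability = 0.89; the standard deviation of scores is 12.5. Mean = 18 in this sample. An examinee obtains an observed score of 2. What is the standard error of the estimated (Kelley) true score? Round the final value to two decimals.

SE_est = SD × √(r(1 − r)) = 12.5000 × √0.0979 ≃ 12.5000 × 0.3129 ≃ 3.9111

3.91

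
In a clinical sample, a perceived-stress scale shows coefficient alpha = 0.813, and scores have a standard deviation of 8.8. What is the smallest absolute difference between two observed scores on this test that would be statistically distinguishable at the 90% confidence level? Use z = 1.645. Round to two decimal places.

The standard error of measurement is 8.8000×√(1 − 0.8130) ≈ 8.8000×0.4324 ≈ 3.8054.
SE_diff = √2 × SEM ≈ 5.3817
Minimum reliable difference = 1.645 × SE_diff ≈ 1.645 × 5.3817 ≈ 8.8529

8.85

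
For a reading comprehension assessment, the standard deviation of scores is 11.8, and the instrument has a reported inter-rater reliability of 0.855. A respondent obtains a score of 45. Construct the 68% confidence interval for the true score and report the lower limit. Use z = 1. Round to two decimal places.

The standard error of measurement is 11.8000×√(1 − 0.8550) ≈ 11.8000×0.3808 ≈ 4.4933.
Half-width = 1×4.4933 ≈ 4.4933
Lower bound: 45 − 4.4933 = 40.5067

40.51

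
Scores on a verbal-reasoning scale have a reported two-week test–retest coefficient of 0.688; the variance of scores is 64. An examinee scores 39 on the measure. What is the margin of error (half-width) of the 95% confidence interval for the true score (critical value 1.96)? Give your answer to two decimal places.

8.76

SD = √64 ≃ 8.0000
SEM = 8.0000*√(1 − 0.6880) ≃ 4.4686
1.96 * SEM ≃ 8.7584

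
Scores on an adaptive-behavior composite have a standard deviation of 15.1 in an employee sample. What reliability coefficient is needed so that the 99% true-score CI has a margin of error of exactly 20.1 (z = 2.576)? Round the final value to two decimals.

0.73

SEM needed = half-width / z = 20.1/2.576 ≈ 7.80280
r = 1 − (SEM / SD)² = 1 − (7.80280 / 15.1)² ≈ 1 − 0.26702 ≈ 0.73298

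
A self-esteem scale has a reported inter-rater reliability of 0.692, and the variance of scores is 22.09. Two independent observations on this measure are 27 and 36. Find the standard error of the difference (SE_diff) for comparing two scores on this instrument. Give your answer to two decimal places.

3.69

SD = √22.09 = 4.70000
SEM = 4.70000×√(1 − 0.69200) ≈ 2.60839
SE_diff = SEM × √2 ≈ 2.60839 × 1.41421 ≈ 3.68883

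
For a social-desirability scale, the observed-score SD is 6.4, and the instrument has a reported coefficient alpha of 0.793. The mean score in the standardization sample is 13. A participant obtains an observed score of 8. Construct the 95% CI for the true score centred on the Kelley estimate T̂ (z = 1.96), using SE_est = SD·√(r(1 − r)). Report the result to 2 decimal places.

Estimated true score = 0.793·8 + (1 − 0.793)·13 ≈ 9.035
SE_est = SD · √(r(1 − r)) = 6.400 · √0.164 ≈ 6.400 · 0.405 ≈ 2.593
95% CI: 9.035 ± 5.082 ≈ (3.953, 14.117)

[3.95, 14.12]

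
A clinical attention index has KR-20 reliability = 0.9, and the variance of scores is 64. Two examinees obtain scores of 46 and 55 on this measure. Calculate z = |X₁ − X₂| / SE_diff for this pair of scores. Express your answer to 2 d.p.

SD = √64 = 8.000
SEM = 8.000*√(1 − 0.900) ≈ 2.530
SE_diff = SEM * √2 ≈ 2.530 * 1.414 ≈ 3.578
z = 9 / 3.578 ≈ 2.516

2.52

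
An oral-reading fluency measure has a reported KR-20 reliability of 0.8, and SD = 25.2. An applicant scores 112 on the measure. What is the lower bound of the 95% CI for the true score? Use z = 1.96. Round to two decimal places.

89.91

The standard error of measurement is 25.200*√(1 − 0.800) ≃ 25.200*0.447 ≃ 11.270.
Margin = 1.96 * 11.270 ≃ 22.089
Lower bound: 112 − 22.089 = 89.911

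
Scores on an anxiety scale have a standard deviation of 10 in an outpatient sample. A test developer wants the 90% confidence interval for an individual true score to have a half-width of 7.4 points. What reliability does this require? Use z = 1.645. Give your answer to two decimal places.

0.80

Required SEM = 7.4 / 1.645 ≈ 4.49848
r = 1 − (4.49848/10)² ≈ 1 − 0.20236 ≈ 0.79764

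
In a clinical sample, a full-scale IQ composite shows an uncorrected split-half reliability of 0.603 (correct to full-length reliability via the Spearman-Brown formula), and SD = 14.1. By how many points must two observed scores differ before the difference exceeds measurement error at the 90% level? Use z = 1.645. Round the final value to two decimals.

Spearman-Brown: r = 2(0.603) / (1 + 0.603) = 1.20600 / 1.60300 ≃ 0.75234
SEM = 14.10000 × √(1 − 0.75234) = 14.10000 × √0.24766 ≃ 14.10000 × 0.49766 ≃ 7.01694
Standard error of the difference = 7.01694·√2 ≃ 9.92345
Smallest detectable difference = 1.645×9.92345 ≃ 16.32407

16.32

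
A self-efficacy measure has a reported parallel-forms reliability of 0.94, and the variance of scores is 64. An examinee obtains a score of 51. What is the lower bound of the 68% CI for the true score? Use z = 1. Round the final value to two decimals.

SD = √64 = 8.000
SEM = 8.000 × √(1 − 0.940) = 8.000 × √0.060 ≈ 8.000 × 0.245 ≈ 1.960
Margin = 1 × 1.960 ≈ 1.960
Lower bound: 51 − 1.960 = 49.040

49.04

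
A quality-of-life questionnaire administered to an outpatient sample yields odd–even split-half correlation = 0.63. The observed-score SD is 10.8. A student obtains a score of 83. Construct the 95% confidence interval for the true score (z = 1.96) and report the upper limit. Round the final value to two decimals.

r_full = 2·0.63 / (1 + 0.63) ≃ 0.7730
The standard error of measurement is 10.8000×√(1 − 0.7730) ≃ 10.8000×0.4764 ≃ 5.1455.
1.96 × SEM ≃ 10.0853
Upper limit = 83 + 10.0853 ≃ 93.0853

93.09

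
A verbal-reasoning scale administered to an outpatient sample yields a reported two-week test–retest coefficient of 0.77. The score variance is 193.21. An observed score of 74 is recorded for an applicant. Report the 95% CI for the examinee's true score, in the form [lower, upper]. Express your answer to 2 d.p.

SD = √193.21 = 13.900
The standard error of measurement is 13.900*√(1 − 0.770) ≈ 13.900*0.480 ≈ 6.666.
1.96 * SEM ≈ 13.066
CI = 74 ± 13.066 → [60.934, 87.066]

[60.93, 87.07]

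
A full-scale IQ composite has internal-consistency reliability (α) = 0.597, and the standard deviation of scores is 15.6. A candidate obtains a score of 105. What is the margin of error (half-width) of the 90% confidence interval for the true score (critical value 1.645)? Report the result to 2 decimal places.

16.29

SEM = 15.600 · √(1 − 0.597) = 15.600 · √0.403 ≃ 15.600 · 0.635 ≃ 9.903
Half-width = 1.645·9.903 ≃ 16.291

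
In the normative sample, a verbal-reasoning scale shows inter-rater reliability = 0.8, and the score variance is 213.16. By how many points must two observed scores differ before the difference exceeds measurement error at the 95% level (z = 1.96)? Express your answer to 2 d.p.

18.10

SD = √213.16 = 14.6000
The standard error of measurement is 14.6000·√(1 − 0.8000) ≈ 14.6000·0.4472 ≈ 6.5293.
SE_diff = SEM · √2 ≈ 6.5293 · 1.4142 ≈ 9.2339
Smallest detectable difference = 1.96·9.2339 ≈ 18.0983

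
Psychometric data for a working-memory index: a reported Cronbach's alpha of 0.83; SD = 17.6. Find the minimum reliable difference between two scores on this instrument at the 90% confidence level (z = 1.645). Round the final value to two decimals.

16.88

The standard error of measurement is 17.600·√(1 − 0.830) ≃ 17.600·0.412 ≃ 7.257.
SE_diff = √2 · SEM ≃ 10.262
Smallest detectable difference = 1.645·10.262 ≃ 16.882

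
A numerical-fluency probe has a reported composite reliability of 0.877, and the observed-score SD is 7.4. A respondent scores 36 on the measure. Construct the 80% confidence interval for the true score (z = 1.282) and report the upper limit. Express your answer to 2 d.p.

SEM = 7.40000×√(1 − 0.87700) ≈ 2.59528
Half-width = 1.282×2.59528 ≈ 3.32715
Upper limit = 36 + 3.32715 ≈ 39.32715

39.33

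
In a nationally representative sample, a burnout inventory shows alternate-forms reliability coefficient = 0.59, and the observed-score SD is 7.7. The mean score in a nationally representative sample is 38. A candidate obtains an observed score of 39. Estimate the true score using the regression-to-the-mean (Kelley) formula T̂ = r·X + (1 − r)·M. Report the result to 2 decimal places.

38.59

T̂ = r·X + (1 − r)·M = 0.5900·39 + 0.4100·38 = 23.0100 + 15.5800 ≈ 38.5900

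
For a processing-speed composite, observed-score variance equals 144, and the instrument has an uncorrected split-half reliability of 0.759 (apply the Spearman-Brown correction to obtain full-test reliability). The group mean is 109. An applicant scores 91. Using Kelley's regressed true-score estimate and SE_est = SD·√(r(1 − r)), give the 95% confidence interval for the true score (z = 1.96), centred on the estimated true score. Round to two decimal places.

σ = 144^(1/2) = 12.0000
Spearman-Brown: r = 2(0.759) / (1 + 0.759) = 1.5180 / 1.7590 ≈ 0.8630
T̂ = 0.8630(91) + 0.1370(109) ≈ 93.4662
SE_est = SD * √(r(1 − r)) = 12.0000 * √0.1182 ≈ 12.0000 * 0.3439 ≈ 4.1263
CI = 93.4662 ± 1.96 * 4.1263 → [85.3786, 101.5537]

[85.38, 101.55]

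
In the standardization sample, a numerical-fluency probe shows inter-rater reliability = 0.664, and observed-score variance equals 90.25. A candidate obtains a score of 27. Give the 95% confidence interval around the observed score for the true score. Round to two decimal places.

SD = √90.25 = 9.500
SEM = 9.500 · √(1 − 0.664) = 9.500 · √0.336 ≈ 9.500 · 0.580 ≈ 5.507
Margin = 1.96 · 5.507 ≈ 10.793
Interval: (16.207, 37.793)

[16.21, 37.79]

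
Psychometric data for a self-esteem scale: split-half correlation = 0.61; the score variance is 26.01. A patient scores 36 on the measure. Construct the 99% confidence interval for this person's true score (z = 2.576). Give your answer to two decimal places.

SD = √26.01 = 5.10000
Spearman-Brown: r = 2(0.61) / (1 + 0.61) = 1.22000 / 1.61000 ≃ 0.75776
SEM = 5.10000 × √(1 − 0.75776) = 5.10000 × √0.24224 ≃ 5.10000 × 0.49217 ≃ 2.51009
Half-width = 2.576×2.51009 ≃ 6.46600
Interval: (29.53400, 42.46600)

[29.53, 42.47]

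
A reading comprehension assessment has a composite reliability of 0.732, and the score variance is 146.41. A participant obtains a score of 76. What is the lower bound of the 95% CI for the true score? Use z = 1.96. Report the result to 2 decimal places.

SD = √146.41 ≃ 12.1000
SEM = 12.1000×√(1 − 0.7320) ≃ 6.2640
Margin = 1.96 × 6.2640 ≃ 12.2775
Lower bound: 76 − 12.2775 = 63.7225

63.72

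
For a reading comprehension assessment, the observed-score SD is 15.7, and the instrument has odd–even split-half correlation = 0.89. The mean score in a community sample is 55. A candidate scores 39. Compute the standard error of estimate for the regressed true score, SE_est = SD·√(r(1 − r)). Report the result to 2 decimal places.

3.68

Spearman-Brown: r = 2(0.89) / (1 + 0.89) = 1.780 / 1.890 ≈ 0.942
SE_est = 15.700·√[r(1 − r)] ≈ 3.676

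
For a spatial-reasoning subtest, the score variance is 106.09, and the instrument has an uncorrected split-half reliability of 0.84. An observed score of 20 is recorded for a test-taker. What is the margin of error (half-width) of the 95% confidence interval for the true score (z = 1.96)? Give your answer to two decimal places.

σ = 106.09^(1/2) = 10.30000
Spearman-Brown: r = 2(0.84) / (1 + 0.84) = 1.68000 / 1.84000 ≈ 0.91304
The standard error of measurement is 10.30000·√(1 − 0.91304) ≈ 10.30000·0.29488 ≈ 3.03730.
1.96 · SEM ≈ 5.95312

5.95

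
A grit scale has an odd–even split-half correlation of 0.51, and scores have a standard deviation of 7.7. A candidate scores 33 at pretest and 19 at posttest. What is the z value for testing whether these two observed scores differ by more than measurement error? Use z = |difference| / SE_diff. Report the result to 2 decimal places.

2.26

Spearman-Brown: r = 2(0.51) / (1 + 0.51) = 1.020 / 1.510 ≈ 0.675
The standard error of measurement is 7.700*√(1 − 0.675) ≈ 7.700*0.570 ≈ 4.386.
SE_diff = √2 * SEM ≈ 6.203
z = |33 − 19| / 6.203 = 14 / 6.203 ≈ 2.257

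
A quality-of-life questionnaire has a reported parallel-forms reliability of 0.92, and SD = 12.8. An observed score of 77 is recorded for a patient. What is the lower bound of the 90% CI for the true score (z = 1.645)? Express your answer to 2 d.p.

71.04

The standard error of measurement is 12.80000·√(1 − 0.92000) ≈ 12.80000·0.28284 ≈ 3.62039.
Margin = 1.645 · 3.62039 ≈ 5.95554
Lower bound: 77 − 5.95554 = 71.04446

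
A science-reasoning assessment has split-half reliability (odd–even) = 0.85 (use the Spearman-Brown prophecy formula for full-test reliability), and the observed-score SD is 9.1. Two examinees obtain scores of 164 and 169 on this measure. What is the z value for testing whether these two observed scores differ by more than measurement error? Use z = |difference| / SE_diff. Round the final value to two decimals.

1.36

Full-length reliability (Spearman-Brown) = 2(0.85)/(1+0.85) ≃ 0.919
SEM = 9.100*√(1 − 0.919) ≃ 2.591
SE_diff = SEM * √2 ≃ 2.591 * 1.414 ≃ 3.665
z = 5 / 3.665 ≃ 1.364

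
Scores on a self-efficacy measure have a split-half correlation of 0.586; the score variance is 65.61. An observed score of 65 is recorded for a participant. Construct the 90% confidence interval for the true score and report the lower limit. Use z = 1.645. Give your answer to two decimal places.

58.19

σ = 65.61^(1/2) = 8.1000
Spearman-Brown: r = 2(0.586) / (1 + 0.586) = 1.1720 / 1.5860 ≈ 0.7390
SEM = 8.1000*√(1 − 0.7390) ≈ 4.1384
Half-width = 1.645*4.1384 ≈ 6.8077
Lower limit = 65 − 6.8077 ≈ 58.1923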